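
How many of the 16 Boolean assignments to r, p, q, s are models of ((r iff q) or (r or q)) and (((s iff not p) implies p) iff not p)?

Initial set: {(((r iff q) or (r or q)) and (((s iff not p) implies p) iff not p))}.
(((r iff q) or (r or q)) and (((s iff not p) implies p) iff not p)): α-rule — add ((r iff q) or (r or q)), (((s iff not p) implies p) iff not p).
((r iff q) or (r or q)): β-rule — branch into (r iff q)  //  (r or q).
  branch 1 (add (r iff q)):
    (((s iff not p) implies p) iff not p): β-rule — branch into ((s iff not p) implies p), not p  //  not ((s iff not p) implies p), not not p.
      branch 1.1 (add ((s iff not p) implies p), not p):
        (r iff q): β-rule — branch into r, q  //  not r, not q.
          branch 1.1.1 (add r, q):
            ((s iff not p) implies p): β-rule — branch into not (s iff not p)  //  p.
              branch 1.1.1.1 (add not (s iff not p)):
                not (s iff not p): β-rule — branch into s, not not p  //  not s, not p.
                  branch 1.1.1.1.1 (add s, not not p):
                    × closes — contains both p and not p.
                  branch 1.1.1.1.2 (add not s, not p):
                    ○ open, literals {p=F, q=T, r=T, s=F}.
              branch 1.1.1.2 (add p):
                × closes — contains both p and not p.
          branch 1.1.2 (add not r, not q):
            ((s iff not p) implies p): β-rule — branch into not (s iff not p)  //  p.
              branch 1.1.2.1 (add not (s iff not p)):
                not (s iff not p): β-rule — branch into s, not not p  //  not s, not p.
                  branch 1.1.2.1.1 (add s, not not p):
                    × closes — contains both p and not p.
                  branch 1.1.2.1.2 (add not s, not p):
                    ○ open, literals {p=F, q=F, r=F, s=F}.
              branch 1.1.2.2 (add p):
                × closes — contains both p and not p.
      branch 1.2 (add not ((s iff not p) implies p), not not p):
        not ((s iff not p) implies p): α-rule — add (s iff not p), not p.
        × closes — contains both p and not p.
  branch 2 (add (r or q)):
    (((s iff not p) implies p) iff not p): β-rule — branch into ((s iff not p) implies p), not p  //  not ((s iff not p) implies p), not not p.
      branch 2.1 (add ((s iff not p) implies p), not p):
        (r or q): β-rule — branch into r  //  q.
          branch 2.1.1 (add r):
            ((s iff not p) implies p): β-rule — branch into not (s iff not p)  //  p.
              branch 2.1.1.1 (add not (s iff not p)):
                not (s iff not p): β-rule — branch into s, not not p  //  not s, not p.
                  branch 2.1.1.1.1 (add s, not not p):
                    × closes — contains both p and not p.
                  branch 2.1.1.1.2 (add not s, not p):
                    ○ open, literals {p=F, r=T, s=F}.
              branch 2.1.1.2 (add p):
                × closes — contains both p and not p.
          branch 2.1.2 (add q):
            ((s iff not p) implies p): β-rule — branch into not (s iff not p)  //  p.
              branch 2.1.2.1 (add not (s iff not p)):
                not (s iff not p): β-rule — branch into s, not not p  //  not s, not p.
                  branch 2.1.2.1.1 (add s, not not p):
                    × closes — contains both p and not p.
                  branch 2.1.2.1.2 (add not s, not p):
                    ○ open, literals {p=F, q=T, s=F}.
              branch 2.1.2.2 (add p):
                × closes — contains both p and not p.
      branch 2.2 (add not ((s iff not p) implies p), not not p):
        not ((s iff not p) implies p): α-rule — add (s iff not p), not p.
        × closes — contains both p and not p.
10 branches closed, 4 open.
Each open branch fixes some atoms; the unmentioned ones are free. Counting distinct full assignments: branch {p=F, q=T, r=T, s=F} (none free) contributes 1 new; branch {p=F, q=F, r=F, s=F} (none free) contributes 1 new; branch {p=F, r=T, s=F} (q) contributes 1 new; branch {p=F, q=T, s=F} (r) contributes 1 new. Total: 4.

4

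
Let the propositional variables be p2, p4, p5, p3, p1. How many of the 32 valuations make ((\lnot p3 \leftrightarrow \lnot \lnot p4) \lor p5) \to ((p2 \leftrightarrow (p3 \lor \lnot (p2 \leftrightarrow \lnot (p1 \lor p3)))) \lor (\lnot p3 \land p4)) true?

24

Initial set: {(((\lnot p3 \leftrightarrow \lnot \lnot p4) \lor p5) \to ((p2 \leftrightarrow (p3 \lor \lnot (p2 \leftrightarrow \lnot (p1 \lor p3)))) \lor (\lnot p3 \land p4)))}.
(((\lnot p3 \leftrightarrow \lnot \lnot p4) \lor p5) \to ((p2 \leftrightarrow (p3 \lor \lnot (p2 \leftrightarrow \lnot (p1 \lor p3)))) \lor (\lnot p3 \land p4))): β-rule — branch into \lnot ((\lnot p3 \leftrightarrow \lnot \lnot p4) \lor p5)  //  ((p2 \leftrightarrow (p3 \lor \lnot (p2 \leftrightarrow \lnot (p1 \lor p3)))) \lor (\lnot p3 \land p4)).
  branch 1 (add \lnot ((\lnot p3 \leftrightarrow \lnot \lnot p4) \lor p5)):
    \lnot ((\lnot p3 \leftrightarrow \lnot \lnot p4) \lor p5): α-rule — add \lnot (\lnot p3 \leftrightarrow \lnot \lnot p4), \lnot p5.
    \lnot (\lnot p3 \leftrightarrow \lnot \lnot p4): β-rule — branch into \lnot p3, \lnot \lnot \lnot p4  //  \lnot \lnot p3, \lnot \lnot p4.
      branch 1.1 (add \lnot p3, \lnot \lnot \lnot p4):
        \lnot \lnot \lnot p4: drop double negation, giving \lnot p4.
        ○ open, literals {p3=false, p4=false, p5=false}.
      branch 1.2 (add \lnot \lnot p3, \lnot \lnot p4):
        \lnot \lnot p4: drop double negation, giving p4.
        ○ open, literals {p3=true, p4=true, p5=false}.
  branch 2 (add ((p2 \leftrightarrow (p3 \lor \lnot (p2 \leftrightarrow \lnot (p1 \lor p3)))) \lor (\lnot p3 \land p4))):
    ((p2 \leftrightarrow (p3 \lor \lnot (p2 \leftrightarrow \lnot (p1 \lor p3)))) \lor (\lnot p3 \land p4)): β-rule — branch into (p2 \leftrightarrow (p3 \lor \lnot (p2 \leftrightarrow \lnot (p1 \lor p3))))  //  (\lnot p3 \land p4).
      branch 2.1 (add (p2 \leftrightarrow (p3 \lor \lnot (p2 \leftrightarrow \lnot (p1 \lor p3))))):
        (p2 \leftrightarrow (p3 \lor \lnot (p2 \leftrightarrow \lnot (p1 \lor p3)))): β-rule — branch into p2, (p3 \lor \lnot (p2 \leftrightarrow \lnot (p1 \lor p3)))  //  \lnot p2, \lnot (p3 \lor \lnot (p2 \leftrightarrow \lnot (p1 \lor p3))).
          branch 2.1.1 (add p2, (p3 \lor \lnot (p2 \leftrightarrow \lnot (p1 \lor p3)))):
            (p3 \lor \lnot (p2 \leftrightarrow \lnot (p1 \lor p3))): β-rule — branch into p3  //  \lnot (p2 \leftrightarrow \lnot (p1 \lor p3)).
              branch 2.1.1.1 (add p3):
                ○ open, literals {p2=true, p3=true}.
              branch 2.1.1.2 (add \lnot (p2 \leftrightarrow \lnot (p1 \lor p3))):
                \lnot (p2 \leftrightarrow \lnot (p1 \lor p3)): β-rule — branch into p2, \lnot \lnot (p1 \lor p3)  //  \lnot p2, \lnot (p1 \lor p3).
                  branch 2.1.1.2.1 (add p2, \lnot \lnot (p1 \lor p3)):
                    \lnot \lnot (p1 \lor p3): β-rule — branch into p1  //  p3.
                      branch 2.1.1.2.1.1 (add p1):
                        ○ open, literals {p1=true, p2=true}.
                      branch 2.1.1.2.1.2 (add p3):
                        ○ open, literals {p2=true, p3=true}.
                  branch 2.1.1.2.2 (add \lnot p2, \lnot (p1 \lor p3)):
                    × closes — contains both p2 and \lnot p2.
          branch 2.1.2 (add \lnot p2, \lnot (p3 \lor \lnot (p2 \leftrightarrow \lnot (p1 \lor p3)))):
            \lnot (p3 \lor \lnot (p2 \leftrightarrow \lnot (p1 \lor p3))): α-rule — add \lnot p3, \lnot \lnot (p2 \leftrightarrow \lnot (p1 \lor p3)).
            \lnot \lnot (p2 \leftrightarrow \lnot (p1 \lor p3)): β-rule — branch into p2, \lnot (p1 \lor p3)  //  \lnot p2, \lnot \lnot (p1 \lor p3).
              branch 2.1.2.1 (add p2, \lnot (p1 \lor p3)):
                × closes — contains both p2 and \lnot p2.
              branch 2.1.2.2 (add \lnot p2, \lnot \lnot (p1 \lor p3)):
                \lnot \lnot (p1 \lor p3): β-rule — branch into p1  //  p3.
                  branch 2.1.2.2.1 (add p1):
                    ○ open, literals {p1=true, p2=false, p3=false}.
                  branch 2.1.2.2.2 (add p3):
                    × closes — contains both p3 and \lnot p3.
      branch 2.2 (add (\lnot p3 \land p4)):
        (\lnot p3 \land p4): α-rule — add \lnot p3, p4.
        ○ open, literals {p3=false, p4=true}.
3 branches closed, 7 open.
Each open branch fixes some atoms; the unmentioned ones are free. Counting distinct full assignments: branch {p3=false, p4=false, p5=false} (p2, p1) contributes 4 new; branch {p3=true, p4=true, p5=false} (p2, p1) contributes 4 new; branch {p2=true, p3=true} (p4, p5, p1) contributes 6 new; branch {p1=true, p2=true} (p4, p5, p3) contributes 3 new; branch {p2=true, p3=true} (p4, p5, p1) contributes 0 new; branch {p1=true, p2=false, p3=false} (p4, p5) contributes 3 new; branch {p3=false, p4=true} (p2, p5, p1) contributes 4 new. Total: 24.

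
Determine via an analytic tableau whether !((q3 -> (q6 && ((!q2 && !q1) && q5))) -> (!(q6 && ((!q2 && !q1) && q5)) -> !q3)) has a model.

Unsatisfiable

Initial set: {!((q3 -> (q6 && ((!q2 && !q1) && q5))) -> (!(q6 && ((!q2 && !q1) && q5)) -> !q3))}.
!((q3 -> (q6 && ((!q2 && !q1) && q5))) -> (!(q6 && ((!q2 && !q1) && q5)) -> !q3)): α-rule — add (q3 -> (q6 && ((!q2 && !q1) && q5))), !(!(q6 && ((!q2 && !q1) && q5)) -> !q3).
!(!(q6 && ((!q2 && !q1) && q5)) -> !q3): α-rule — add !(q6 && ((!q2 && !q1) && q5)), !!q3.
(q3 -> (q6 && ((!q2 && !q1) && q5))): β-rule — branch into !q3  //  (q6 && ((!q2 && !q1) && q5)).
  branch 1 (add !q3):
    × closes — contains both q3 and !q3.
  branch 2 (add (q6 && ((!q2 && !q1) && q5))):
    (q6 && ((!q2 && !q1) && q5)): α-rule — add q6, ((!q2 && !q1) && q5).
    ((!q2 && !q1) && q5): α-rule — add (!q2 && !q1), q5.
    (!q2 && !q1): α-rule — add !q2, !q1.
    !(q6 && ((!q2 && !q1) && q5)): β-rule — branch into !q6  //  !((!q2 && !q1) && q5).
      branch 2.1 (add !q6):
        × closes — contains both q6 and !q6.
      branch 2.2 (add !((!q2 && !q1) && q5)):
        !((!q2 && !q1) && q5): β-rule — branch into !(!q2 && !q1)  //  !q5.
          branch 2.2.1 (add !(!q2 && !q1)):
            !(!q2 && !q1): β-rule — branch into !!q2  //  !!q1.
              branch 2.2.1.1 (add !!q2):
                × closes — contains both q2 and !q2.
              branch 2.2.1.2 (add !!q1):
                × closes — contains both q1 and !q1.
          branch 2.2.2 (add !q5):
            × closes — contains both q5 and !q5.
All 5 branches close.
Every branch closed; the formula is unsatisfiable.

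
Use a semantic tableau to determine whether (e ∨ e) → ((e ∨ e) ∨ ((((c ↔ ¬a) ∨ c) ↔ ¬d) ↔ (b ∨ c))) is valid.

Valid

Assume the negation and expand:
Initial set: {¬((e ∨ e) → ((e ∨ e) ∨ ((((c ↔ ¬a) ∨ c) ↔ ¬d) ↔ (b ∨ c))))}.
¬((e ∨ e) → ((e ∨ e) ∨ ((((c ↔ ¬a) ∨ c) ↔ ¬d) ↔ (b ∨ c)))): α-rule — add (e ∨ e), ¬((e ∨ e) ∨ ((((c ↔ ¬a) ∨ c) ↔ ¬d) ↔ (b ∨ c))).
¬((e ∨ e) ∨ ((((c ↔ ¬a) ∨ c) ↔ ¬d) ↔ (b ∨ c))): α-rule — add ¬(e ∨ e), ¬((((c ↔ ¬a) ∨ c) ↔ ¬d) ↔ (b ∨ c)).
¬(e ∨ e): α-rule — add ¬e, ¬e.
(e ∨ e): β-rule — branch into e  //  e.
  branch 1 (add e):
    × closes — contains both e and ¬e.
  branch 2 (add e):
    × closes — contains both e and ¬e.
All 2 branches close.
Every branch closed, so the negation is unsatisfiable and the formula is valid.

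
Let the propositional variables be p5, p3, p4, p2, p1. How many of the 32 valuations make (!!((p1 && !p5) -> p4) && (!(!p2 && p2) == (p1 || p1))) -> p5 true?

Initial set: {((!!((p1 && !p5) -> p4) && (!(!p2 && p2) == (p1 || p1))) -> p5)}.
((!!((p1 && !p5) -> p4) && (!(!p2 && p2) == (p1 || p1))) -> p5): β-rule — branch into !(!!((p1 && !p5) -> p4) && (!(!p2 && p2) == (p1 || p1)))  //  p5.
  branch 1 (add !(!!((p1 && !p5) -> p4) && (!(!p2 && p2) == (p1 || p1)))):
    !(!!((p1 && !p5) -> p4) && (!(!p2 && p2) == (p1 || p1))): β-rule — branch into !!!((p1 && !p5) -> p4)  //  !(!(!p2 && p2) == (p1 || p1)).
      branch 1.1 (add !!!((p1 && !p5) -> p4)):
        !!!((p1 && !p5) -> p4): drop double negation, giving !((p1 && !p5) -> p4).
        !((p1 && !p5) -> p4): α-rule — add (p1 && !p5), !p4.
        (p1 && !p5): α-rule — add p1, !p5.
        ○ open, literals {p1=T, p4=F, p5=F}.
      branch 1.2 (add !(!(!p2 && p2) == (p1 || p1))):
        !(!(!p2 && p2) == (p1 || p1)): β-rule — branch into !(!p2 && p2), !(p1 || p1)  //  !!(!p2 && p2), (p1 || p1).
          branch 1.2.1 (add !(!p2 && p2), !(p1 || p1)):
            !(p1 || p1): α-rule — add !p1, !p1.
            !(!p2 && p2): β-rule — branch into !!p2  //  !p2.
              branch 1.2.1.1 (add !!p2):
                ○ open, literals {p1=F, p2=T}.
              branch 1.2.1.2 (add !p2):
                ○ open, literals {p1=F, p2=F}.
          branch 1.2.2 (add !!(!p2 && p2), (p1 || p1)):
            !!(!p2 && p2): α-rule — add !p2, p2.
            × closes — contains both p2 and !p2.
  branch 2 (add p5):
    ○ open, literals {p5=T}.
1 branch closed, 4 open.
Each open branch fixes some atoms; the unmentioned ones are free. Counting distinct full assignments: branch {p1=T, p4=F, p5=F} (p3, p2) contributes 4 new; branch {p1=F, p2=T} (p5, p3, p4) contributes 8 new; branch {p1=F, p2=F} (p5, p3, p4) contributes 8 new; branch {p5=T} (p3, p4, p2, p1) contributes 8 new. Total: 28.

28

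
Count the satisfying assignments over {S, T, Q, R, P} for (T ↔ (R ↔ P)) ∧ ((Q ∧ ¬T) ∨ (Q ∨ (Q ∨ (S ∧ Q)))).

Initial set: {((T ↔ (R ↔ P)) ∧ ((Q ∧ ¬T) ∨ (Q ∨ (Q ∨ (S ∧ Q)))))}.
((T ↔ (R ↔ P)) ∧ ((Q ∧ ¬T) ∨ (Q ∨ (Q ∨ (S ∧ Q))))): α-rule — add (T ↔ (R ↔ P)), ((Q ∧ ¬T) ∨ (Q ∨ (Q ∨ (S ∧ Q)))).
(T ↔ (R ↔ P)): β-rule — branch into T, (R ↔ P)  //  ¬T, ¬(R ↔ P).
  branch 1 (add T, (R ↔ P)):
    ((Q ∧ ¬T) ∨ (Q ∨ (Q ∨ (S ∧ Q)))): β-rule — branch into (Q ∧ ¬T)  //  (Q ∨ (Q ∨ (S ∧ Q))).
      branch 1.1 (add (Q ∧ ¬T)):
        (Q ∧ ¬T): α-rule — add Q, ¬T.
        × closes — contains both T and ¬T.
      branch 1.2 (add (Q ∨ (Q ∨ (S ∧ Q)))):
        (R ↔ P): β-rule — branch into R, P  //  ¬R, ¬P.
          branch 1.2.1 (add R, P):
            (Q ∨ (Q ∨ (S ∧ Q))): β-rule — branch into Q  //  (Q ∨ (S ∧ Q)).
              branch 1.2.1.1 (add Q):
                ○ open, literals {P=1, Q=1, R=1, T=1}.
              branch 1.2.1.2 (add (Q ∨ (S ∧ Q))):
                (Q ∨ (S ∧ Q)): β-rule — branch into Q  //  (S ∧ Q).
                  branch 1.2.1.2.1 (add Q):
                    ○ open, literals {P=1, Q=1, R=1, T=1}.
                  branch 1.2.1.2.2 (add (S ∧ Q)):
                    (S ∧ Q): α-rule — add S, Q.
                    ○ open, literals {P=1, Q=1, R=1, S=1, T=1}.
          branch 1.2.2 (add ¬R, ¬P):
            (Q ∨ (Q ∨ (S ∧ Q))): β-rule — branch into Q  //  (Q ∨ (S ∧ Q)).
              branch 1.2.2.1 (add Q):
                ○ open, literals {P=0, Q=1, R=0, T=1}.
              branch 1.2.2.2 (add (Q ∨ (S ∧ Q))):
                (Q ∨ (S ∧ Q)): β-rule — branch into Q  //  (S ∧ Q).
                  branch 1.2.2.2.1 (add Q):
                    ○ open, literals {P=0, Q=1, R=0, T=1}.
                  branch 1.2.2.2.2 (add (S ∧ Q)):
                    (S ∧ Q): α-rule — add S, Q.
                    ○ open, literals {P=0, Q=1, R=0, S=1, T=1}.
  branch 2 (add ¬T, ¬(R ↔ P)):
    ((Q ∧ ¬T) ∨ (Q ∨ (Q ∨ (S ∧ Q)))): β-rule — branch into (Q ∧ ¬T)  //  (Q ∨ (Q ∨ (S ∧ Q))).
      branch 2.1 (add (Q ∧ ¬T)):
        (Q ∧ ¬T): α-rule — add Q, ¬T.
        ¬(R ↔ P): β-rule — branch into R, ¬P  //  ¬R, P.
          branch 2.1.1 (add R, ¬P):
            ○ open, literals {P=0, Q=1, R=1, T=0}.
          branch 2.1.2 (add ¬R, P):
            ○ open, literals {P=1, Q=1, R=0, T=0}.
      branch 2.2 (add (Q ∨ (Q ∨ (S ∧ Q)))):
        ¬(R ↔ P): β-rule — branch into R, ¬P  //  ¬R, P.
          branch 2.2.1 (add R, ¬P):
            (Q ∨ (Q ∨ (S ∧ Q))): β-rule — branch into Q  //  (Q ∨ (S ∧ Q)).
              branch 2.2.1.1 (add Q):
                ○ open, literals {P=0, Q=1, R=1, T=0}.
              branch 2.2.1.2 (add (Q ∨ (S ∧ Q))):
                (Q ∨ (S ∧ Q)): β-rule — branch into Q  //  (S ∧ Q).
                  branch 2.2.1.2.1 (add Q):
                    ○ open, literals {P=0, Q=1, R=1, T=0}.
                  branch 2.2.1.2.2 (add (S ∧ Q)):
                    (S ∧ Q): α-rule — add S, Q.
                    ○ open, literals {P=0, Q=1, R=1, S=1, T=0}.
          branch 2.2.2 (add ¬R, P):
            (Q ∨ (Q ∨ (S ∧ Q))): β-rule — branch into Q  //  (Q ∨ (S ∧ Q)).
              branch 2.2.2.1 (add Q):
                ○ open, literals {P=1, Q=1, R=0, T=0}.
              branch 2.2.2.2 (add (Q ∨ (S ∧ Q))):
                (Q ∨ (S ∧ Q)): β-rule — branch into Q  //  (S ∧ Q).
                  branch 2.2.2.2.1 (add Q):
                    ○ open, literals {P=1, Q=1, R=0, T=0}.
                  branch 2.2.2.2.2 (add (S ∧ Q)):
                    (S ∧ Q): α-rule — add S, Q.
                    ○ open, literals {P=1, Q=1, R=0, S=1, T=0}.
1 branch closed, 14 open.
Each open branch fixes some atoms; the unmentioned ones are free. Counting distinct full assignments: branch {P=1, Q=1, R=1, T=1} (S) contributes 2 new; branch {P=1, Q=1, R=1, T=1} (S) contributes 0 new; branch {P=1, Q=1, R=1, S=1, T=1} (none free) contributes 0 new; branch {P=0, Q=1, R=0, T=1} (S) contributes 2 new; branch {P=0, Q=1, R=0, T=1} (S) contributes 0 new; branch {P=0, Q=1, R=0, S=1, T=1} (none free) contributes 0 new; branch {P=0, Q=1, R=1, T=0} (S) contributes 2 new; branch {P=1, Q=1, R=0, T=0} (S) contributes 2 new; branch {P=0, Q=1, R=1, T=0} (S) contributes 0 new; branch {P=0, Q=1, R=1, T=0} (S) contributes 0 new; branch {P=0, Q=1, R=1, S=1, T=0} (none free) contributes 0 new; branch {P=1, Q=1, R=0, T=0} (S) contributes 0 new; branch {P=1, Q=1, R=0, T=0} (S) contributes 0 new; branch {P=1, Q=1, R=0, S=1, T=0} (none free) contributes 0 new. Total: 8.

8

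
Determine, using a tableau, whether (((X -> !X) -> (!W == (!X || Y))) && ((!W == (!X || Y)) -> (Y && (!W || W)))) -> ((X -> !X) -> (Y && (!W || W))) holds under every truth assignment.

Assume the negation and expand:
Initial set: {F ((((X -> !X) -> (!W == (!X || Y))) && ((!W == (!X || Y)) -> (Y && (!W || W)))) -> ((X -> !X) -> (Y && (!W || W))))}.
F ((((X -> !X) -> (!W == (!X || Y))) && ((!W == (!X || Y)) -> (Y && (!W || W)))) -> ((X -> !X) -> (Y && (!W || W)))): α-rule — add T (((X -> !X) -> (!W == (!X || Y))) && ((!W == (!X || Y)) -> (Y && (!W || W)))), F ((X -> !X) -> (Y && (!W || W))).
T (((X -> !X) -> (!W == (!X || Y))) && ((!W == (!X || Y)) -> (Y && (!W || W)))): α-rule — add T ((X -> !X) -> (!W == (!X || Y))), T ((!W == (!X || Y)) -> (Y && (!W || W))).
F ((X -> !X) -> (Y && (!W || W))): α-rule — add T (X -> !X), F (Y && (!W || W)).
T ((X -> !X) -> (!W == (!X || Y))): β-rule — branch into F (X -> !X)  //  T (!W == (!X || Y)).
  branch 1 (add F (X -> !X)):
    F (X -> !X): α-rule — add T X, F !X.
    T ((!W == (!X || Y)) -> (Y && (!W || W))): β-rule — branch into F (!W == (!X || Y))  //  T (Y && (!W || W)).
      branch 1.1 (add F (!W == (!X || Y))):
        T (X -> !X): β-rule — branch into F X  //  T !X.
          branch 1.1.1 (add F X):
            × closes — contains both X and !X.
          branch 1.1.2 (add T !X):
            × closes — contains both X and !X.
      branch 1.2 (add T (Y && (!W || W))):
        T (Y && (!W || W)): α-rule — add T Y, T (!W || W).
        T (X -> !X): β-rule — branch into F X  //  T !X.
          branch 1.2.1 (add F X):
            × closes — contains both X and !X.
          branch 1.2.2 (add T !X):
            × closes — contains both X and !X.
  branch 2 (add T (!W == (!X || Y))):
    T ((!W == (!X || Y)) -> (Y && (!W || W))): β-rule — branch into F (!W == (!X || Y))  //  T (Y && (!W || W)).
      branch 2.1 (add F (!W == (!X || Y))):
        T (X -> !X): β-rule — branch into F X  //  T !X.
          branch 2.1.1 (add F X):
            F (Y && (!W || W)): β-rule — branch into F Y  //  F (!W || W).
              branch 2.1.1.1 (add F Y):
                T (!W == (!X || Y)): β-rule — branch into T !W, T (!X || Y)  //  F !W, F (!X || Y).
                  branch 2.1.1.1.1 (add T !W, T (!X || Y)):
                    F (!W == (!X || Y)): β-rule — branch into T !W, F (!X || Y)  //  F !W, T (!X || Y).
                      branch 2.1.1.1.1.1 (add T !W, F (!X || Y)):
                        F (!X || Y): α-rule — add F !X, F Y.
                        × closes — contains both X and !X.
                      branch 2.1.1.1.1.2 (add F !W, T (!X || Y)):
                        × closes — contains both W and !W.
                  branch 2.1.1.1.2 (add F !W, F (!X || Y)):
                    F (!X || Y): α-rule — add F !X, F Y.
                    × closes — contains both X and !X.
              branch 2.1.1.2 (add F (!W || W)):
                F (!W || W): α-rule — add F !W, F W.
                × closes — contains both W and !W.
          branch 2.1.2 (add T !X):
            F (Y && (!W || W)): β-rule — branch into F Y  //  F (!W || W).
              branch 2.1.2.1 (add F Y):
                T (!W == (!X || Y)): β-rule — branch into T !W, T (!X || Y)  //  F !W, F (!X || Y).
                  branch 2.1.2.1.1 (add T !W, T (!X || Y)):
                    F (!W == (!X || Y)): β-rule — branch into T !W, F (!X || Y)  //  F !W, T (!X || Y).
                      branch 2.1.2.1.1.1 (add T !W, F (!X || Y)):
                        F (!X || Y): α-rule — add F !X, F Y.
                        × closes — contains both X and !X.
                      branch 2.1.2.1.1.2 (add F !W, T (!X || Y)):
                        × closes — contains both W and !W.
                  branch 2.1.2.1.2 (add F !W, F (!X || Y)):
                    F (!X || Y): α-rule — add F !X, F Y.
                    × closes — contains both X and !X.
              branch 2.1.2.2 (add F (!W || W)):
                F (!W || W): α-rule — add F !W, F W.
                × closes — contains both W and !W.
      branch 2.2 (add T (Y && (!W || W))):
        T (Y && (!W || W)): α-rule — add T Y, T (!W || W).
        T (X -> !X): β-rule — branch into F X  //  T !X.
          branch 2.2.1 (add F X):
            F (Y && (!W || W)): β-rule — branch into F Y  //  F (!W || W).
              branch 2.2.1.1 (add F Y):
                × closes — contains both Y and !Y.
              branch 2.2.1.2 (add F (!W || W)):
                F (!W || W): α-rule — add F !W, F W.
                × closes — contains both W and !W.
          branch 2.2.2 (add T !X):
            F (Y && (!W || W)): β-rule — branch into F Y  //  F (!W || W).
              branch 2.2.2.1 (add F Y):
                × closes — contains both Y and !Y.
              branch 2.2.2.2 (add F (!W || W)):
                F (!W || W): α-rule — add F !W, F W.
                × closes — contains both W and !W.
All 16 branches close.
Every branch closed, so the negation is unsatisfiable and the formula is valid.

Valid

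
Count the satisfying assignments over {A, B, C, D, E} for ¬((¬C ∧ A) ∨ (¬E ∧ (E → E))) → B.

Initial set: {(¬((¬C ∧ A) ∨ (¬E ∧ (E → E))) → B)}.
(¬((¬C ∧ A) ∨ (¬E ∧ (E → E))) → B): β-rule — branch into ¬¬((¬C ∧ A) ∨ (¬E ∧ (E → E)))  //  B.
  branch 1 (add ¬¬((¬C ∧ A) ∨ (¬E ∧ (E → E)))):
    ¬¬((¬C ∧ A) ∨ (¬E ∧ (E → E))): β-rule — branch into (¬C ∧ A)  //  (¬E ∧ (E → E)).
      branch 1.1 (add (¬C ∧ A)):
        (¬C ∧ A): α-rule — add ¬C, A.
        ○ open, literals {A=true, C=false}.
      branch 1.2 (add (¬E ∧ (E → E))):
        (¬E ∧ (E → E)): α-rule — add ¬E, (E → E).
        (E → E): β-rule — branch into ¬E  //  E.
          branch 1.2.1 (add ¬E):
            ○ open, literals {E=false}.
          branch 1.2.2 (add E):
            × closes — contains both E and ¬E.
  branch 2 (add B):
    ○ open, literals {B=true}.
1 branch closed, 3 open.
Each open branch fixes some atoms; the unmentioned ones are free. Counting distinct full assignments: branch {A=true, C=false} (B, D, E) contributes 8 new; branch {E=false} (A, B, C, D) contributes 12 new; branch {B=true} (A, C, D, E) contributes 6 new. Total: 26.

26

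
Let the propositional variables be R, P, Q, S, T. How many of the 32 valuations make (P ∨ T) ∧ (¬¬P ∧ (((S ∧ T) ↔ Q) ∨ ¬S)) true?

12

Initial set: {T ((P ∨ T) ∧ (¬¬P ∧ (((S ∧ T) ↔ Q) ∨ ¬S)))}.
T ((P ∨ T) ∧ (¬¬P ∧ (((S ∧ T) ↔ Q) ∨ ¬S))): α-rule — add T (P ∨ T), T (¬¬P ∧ (((S ∧ T) ↔ Q) ∨ ¬S)).
T (¬¬P ∧ (((S ∧ T) ↔ Q) ∨ ¬S)): α-rule — add T ¬¬P, T (((S ∧ T) ↔ Q) ∨ ¬S).
T ¬¬P: drop double negation, giving T P.
T (P ∨ T): β-rule — branch into T P  //  T T.
  branch 1 (add T P):
    T (((S ∧ T) ↔ Q) ∨ ¬S): β-rule — branch into T ((S ∧ T) ↔ Q)  //  T ¬S.
      branch 1.1 (add T ((S ∧ T) ↔ Q)):
        T ((S ∧ T) ↔ Q): β-rule — branch into T (S ∧ T), T Q  //  F (S ∧ T), F Q.
          branch 1.1.1 (add T (S ∧ T), T Q):
            T (S ∧ T): α-rule — add T S, T T.
            ○ open, literals {P=1, Q=1, S=1, T=1}.
          branch 1.1.2 (add F (S ∧ T), F Q):
            F (S ∧ T): β-rule — branch into F S  //  F T.
              branch 1.1.2.1 (add F S):
                ○ open, literals {P=1, Q=0, S=0}.
              branch 1.1.2.2 (add F T):
                ○ open, literals {P=1, Q=0, T=0}.
      branch 1.2 (add T ¬S):
        ○ open, literals {P=1, S=0}.
  branch 2 (add T T):
    T (((S ∧ T) ↔ Q) ∨ ¬S): β-rule — branch into T ((S ∧ T) ↔ Q)  //  T ¬S.
      branch 2.1 (add T ((S ∧ T) ↔ Q)):
        T ((S ∧ T) ↔ Q): β-rule — branch into T (S ∧ T), T Q  //  F (S ∧ T), F Q.
          branch 2.1.1 (add T (S ∧ T), T Q):
            T (S ∧ T): α-rule — add T S, T T.
            ○ open, literals {P=1, Q=1, S=1, T=1}.
          branch 2.1.2 (add F (S ∧ T), F Q):
            F (S ∧ T): β-rule — branch into F S  //  F T.
              branch 2.1.2.1 (add F S):
                ○ open, literals {P=1, Q=0, S=0, T=1}.
              branch 2.1.2.2 (add F T):
                × closes — contains both T and ¬T.
      branch 2.2 (add T ¬S):
        ○ open, literals {P=1, S=0, T=1}.
1 branch closed, 7 open.
Each open branch fixes some atoms; the unmentioned ones are free. Counting distinct full assignments: branch {P=1, Q=1, S=1, T=1} (R) contributes 2 new; branch {P=1, Q=0, S=0} (R, T) contributes 4 new; branch {P=1, Q=0, T=0} (R, S) contributes 2 new; branch {P=1, S=0} (R, Q, T) contributes 4 new; branch {P=1, Q=1, S=1, T=1} (R) contributes 0 new; branch {P=1, Q=0, S=0, T=1} (R) contributes 0 new; branch {P=1, S=0, T=1} (R, Q) contributes 0 new. Total: 12.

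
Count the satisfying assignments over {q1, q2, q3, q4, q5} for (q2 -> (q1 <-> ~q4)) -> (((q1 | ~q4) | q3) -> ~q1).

Initial set: {((q2 -> (q1 <-> ~q4)) -> (((q1 | ~q4) | q3) -> ~q1))}.
((q2 -> (q1 <-> ~q4)) -> (((q1 | ~q4) | q3) -> ~q1)): β-rule — branch into ~(q2 -> (q1 <-> ~q4))  //  (((q1 | ~q4) | q3) -> ~q1).
  branch 1 (add ~(q2 -> (q1 <-> ~q4))):
    ~(q2 -> (q1 <-> ~q4)): α-rule — add q2, ~(q1 <-> ~q4).
    ~(q1 <-> ~q4): β-rule — branch into q1, ~~q4  //  ~q1, ~q4.
      branch 1.1 (add q1, ~~q4):
        ○ open, literals {q1=1, q2=1, q4=1}.
      branch 1.2 (add ~q1, ~q4):
        ○ open, literals {q1=0, q2=1, q4=0}.
  branch 2 (add (((q1 | ~q4) | q3) -> ~q1)):
    (((q1 | ~q4) | q3) -> ~q1): β-rule — branch into ~((q1 | ~q4) | q3)  //  ~q1.
      branch 2.1 (add ~((q1 | ~q4) | q3)):
        ~((q1 | ~q4) | q3): α-rule — add ~(q1 | ~q4), ~q3.
        ~(q1 | ~q4): α-rule — add ~q1, ~~q4.
        ○ open, literals {q1=0, q3=0, q4=1}.
      branch 2.2 (add ~q1):
        ○ open, literals {q1=0}.
0 branches closed, 4 open.
Each open branch fixes some atoms; the unmentioned ones are free. Counting distinct full assignments: branch {q1=1, q2=1, q4=1} (q3, q5) contributes 4 new; branch {q1=0, q2=1, q4=0} (q3, q5) contributes 4 new; branch {q1=0, q3=0, q4=1} (q2, q5) contributes 4 new; branch {q1=0} (q2, q3, q4, q5) contributes 8 new. Total: 20.

20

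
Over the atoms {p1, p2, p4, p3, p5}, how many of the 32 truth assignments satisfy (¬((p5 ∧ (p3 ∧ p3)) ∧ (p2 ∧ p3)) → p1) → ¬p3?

Initial set: {((¬((p5 ∧ (p3 ∧ p3)) ∧ (p2 ∧ p3)) → p1) → ¬p3)}.
((¬((p5 ∧ (p3 ∧ p3)) ∧ (p2 ∧ p3)) → p1) → ¬p3): β-rule — branch into ¬(¬((p5 ∧ (p3 ∧ p3)) ∧ (p2 ∧ p3)) → p1)  //  ¬p3.
  branch 1 (add ¬(¬((p5 ∧ (p3 ∧ p3)) ∧ (p2 ∧ p3)) → p1)):
    ¬(¬((p5 ∧ (p3 ∧ p3)) ∧ (p2 ∧ p3)) → p1): α-rule — add ¬((p5 ∧ (p3 ∧ p3)) ∧ (p2 ∧ p3)), ¬p1.
    ¬((p5 ∧ (p3 ∧ p3)) ∧ (p2 ∧ p3)): β-rule — branch into ¬(p5 ∧ (p3 ∧ p3))  //  ¬(p2 ∧ p3).
      branch 1.1 (add ¬(p5 ∧ (p3 ∧ p3))):
        ¬(p5 ∧ (p3 ∧ p3)): β-rule — branch into ¬p5  //  ¬(p3 ∧ p3).
          branch 1.1.1 (add ¬p5):
            ○ open, literals {p1=F, p5=F}.
          branch 1.1.2 (add ¬(p3 ∧ p3)):
            ¬(p3 ∧ p3): β-rule — branch into ¬p3  //  ¬p3.
              branch 1.1.2.1 (add ¬p3):
                ○ open, literals {p1=F, p3=F}.
              branch 1.1.2.2 (add ¬p3):
                ○ open, literals {p1=F, p3=F}.
      branch 1.2 (add ¬(p2 ∧ p3)):
        ¬(p2 ∧ p3): β-rule — branch into ¬p2  //  ¬p3.
          branch 1.2.1 (add ¬p2):
            ○ open, literals {p1=F, p2=F}.
          branch 1.2.2 (add ¬p3):
            ○ open, literals {p1=F, p3=F}.
  branch 2 (add ¬p3):
    ○ open, literals {p3=F}.
0 branches closed, 6 open.
Each open branch fixes some atoms; the unmentioned ones are free. Counting distinct full assignments: branch {p1=F, p5=F} (p2, p4, p3) contributes 8 new; branch {p1=F, p3=F} (p2, p4, p5) contributes 4 new; branch {p1=F, p3=F} (p2, p4, p5) contributes 0 new; branch {p1=F, p2=F} (p4, p3, p5) contributes 2 new; branch {p1=F, p3=F} (p2, p4, p5) contributes 0 new; branch {p3=F} (p1, p2, p4, p5) contributes 8 new. Total: 22.

22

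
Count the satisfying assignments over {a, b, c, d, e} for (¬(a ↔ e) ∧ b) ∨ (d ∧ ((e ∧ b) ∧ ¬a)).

8

Initial set: {T ((¬(a ↔ e) ∧ b) ∨ (d ∧ ((e ∧ b) ∧ ¬a)))}.
T ((¬(a ↔ e) ∧ b) ∨ (d ∧ ((e ∧ b) ∧ ¬a))): β-rule — branch into T (¬(a ↔ e) ∧ b)  //  T (d ∧ ((e ∧ b) ∧ ¬a)).
  branch 1 (add T (¬(a ↔ e) ∧ b)):
    T (¬(a ↔ e) ∧ b): α-rule — add T ¬(a ↔ e), T b.
    T ¬(a ↔ e): β-rule — branch into T a, F e  //  F a, T e.
      branch 1.1 (add T a, F e):
        ○ open, literals {a=1, b=1, e=0}.
      branch 1.2 (add F a, T e):
        ○ open, literals {a=0, b=1, e=1}.
  branch 2 (add T (d ∧ ((e ∧ b) ∧ ¬a))):
    T (d ∧ ((e ∧ b) ∧ ¬a)): α-rule — add T d, T ((e ∧ b) ∧ ¬a).
    T ((e ∧ b) ∧ ¬a): α-rule — add T (e ∧ b), T ¬a.
    T (e ∧ b): α-rule — add T e, T b.
    ○ open, literals {a=0, b=1, d=1, e=1}.
0 branches closed, 3 open.
Each open branch fixes some atoms; the unmentioned ones are free. Counting distinct full assignments: branch {a=1, b=1, e=0} (c, d) contributes 4 new; branch {a=0, b=1, e=1} (c, d) contributes 4 new; branch {a=0, b=1, d=1, e=1} (c) contributes 0 new. Total: 8.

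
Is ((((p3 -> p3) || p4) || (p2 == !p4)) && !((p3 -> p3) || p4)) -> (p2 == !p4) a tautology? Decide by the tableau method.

Assume the negation and expand:
Initial set: {!(((((p3 -> p3) || p4) || (p2 == !p4)) && !((p3 -> p3) || p4)) -> (p2 == !p4))}.
!(((((p3 -> p3) || p4) || (p2 == !p4)) && !((p3 -> p3) || p4)) -> (p2 == !p4)): α-rule — add ((((p3 -> p3) || p4) || (p2 == !p4)) && !((p3 -> p3) || p4)), !(p2 == !p4).
((((p3 -> p3) || p4) || (p2 == !p4)) && !((p3 -> p3) || p4)): α-rule — add (((p3 -> p3) || p4) || (p2 == !p4)), !((p3 -> p3) || p4).
!((p3 -> p3) || p4): α-rule — add !(p3 -> p3), !p4.
!(p3 -> p3): α-rule — add p3, !p3.
× closes — contains both p3 and !p3.
All 1 branch closes.
Every branch closed, so the negation is unsatisfiable and the formula is valid.

Valid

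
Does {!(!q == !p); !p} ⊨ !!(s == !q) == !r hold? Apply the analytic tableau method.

Initial set: {!(!q == !p); !p; !(!!(s == !q) == !r)}.
!(!q == !p): β-rule — branch into !q, !!p  //  !!q, !p.
  branch 1 (add !q, !!p):
    × closes — contains both p and !p.
  branch 2 (add !!q, !p):
    !(!!(s == !q) == !r): β-rule — branch into !!(s == !q), !!r  //  !!!(s == !q), !r.
      branch 2.1 (add !!(s == !q), !!r):
        !!(s == !q): drop double negation, giving (s == !q).
        (s == !q): β-rule — branch into s, !q  //  !s, !!q.
          branch 2.1.1 (add s, !q):
            × closes — contains both q and !q.
          branch 2.1.2 (add !s, !!q):
            ○ open, literals {p=false, q=true, r=true, s=false}.
      branch 2.2 (add !!!(s == !q), !r):
        !!!(s == !q): drop double negation, giving !(s == !q).
        !(s == !q): β-rule — branch into s, !!q  //  !s, !q.
          branch 2.2.1 (add s, !!q):
            ○ open, literals {p=false, q=true, r=false, s=true}.
          branch 2.2.2 (add !s, !q):
            × closes — contains both q and !q.
3 branches closed, 2 open.
An open branch gives a countermodel: p=false, q=true, r=true, s=false (unmentioned atoms arbitrary); the premises hold there but the conclusion fails.

No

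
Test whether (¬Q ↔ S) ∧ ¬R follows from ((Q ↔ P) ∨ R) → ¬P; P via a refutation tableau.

No

Initial set: {(((Q ↔ P) ∨ R) → ¬P); P; ¬((¬Q ↔ S) ∧ ¬R)}.
(((Q ↔ P) ∨ R) → ¬P): β-rule — branch into ¬((Q ↔ P) ∨ R)  //  ¬P.
  branch 1 (add ¬((Q ↔ P) ∨ R)):
    ¬((Q ↔ P) ∨ R): α-rule — add ¬(Q ↔ P), ¬R.
    ¬((¬Q ↔ S) ∧ ¬R): β-rule — branch into ¬(¬Q ↔ S)  //  ¬¬R.
      branch 1.1 (add ¬(¬Q ↔ S)):
        ¬(Q ↔ P): β-rule — branch into Q, ¬P  //  ¬Q, P.
          branch 1.1.1 (add Q, ¬P):
            × closes — contains both P and ¬P.
          branch 1.1.2 (add ¬Q, P):
            ¬(¬Q ↔ S): β-rule — branch into ¬Q, ¬S  //  ¬¬Q, S.
              branch 1.1.2.1 (add ¬Q, ¬S):
                ○ open, literals {P=true, Q=false, R=false, S=false}.
              branch 1.1.2.2 (add ¬¬Q, S):
                × closes — contains both Q and ¬Q.
      branch 1.2 (add ¬¬R):
        × closes — contains both R and ¬R.
  branch 2 (add ¬P):
    × closes — contains both P and ¬P.
4 branches closed, 1 open.
An open branch gives a countermodel: P=true, Q=false, R=false, S=false (unmentioned atoms arbitrary); the premises hold there but the conclusion fails.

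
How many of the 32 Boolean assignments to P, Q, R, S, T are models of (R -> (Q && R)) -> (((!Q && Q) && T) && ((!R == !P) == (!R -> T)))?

8

Initial set: {((R -> (Q && R)) -> (((!Q && Q) && T) && ((!R == !P) == (!R -> T))))}.
((R -> (Q && R)) -> (((!Q && Q) && T) && ((!R == !P) == (!R -> T)))): β-rule — branch into !(R -> (Q && R))  //  (((!Q && Q) && T) && ((!R == !P) == (!R -> T))).
  branch 1 (add !(R -> (Q && R))):
    !(R -> (Q && R)): α-rule — add R, !(Q && R).
    !(Q && R): β-rule — branch into !Q  //  !R.
      branch 1.1 (add !Q):
        ○ open, literals {Q=0, R=1}.
      branch 1.2 (add !R):
        × closes — contains both R and !R.
  branch 2 (add (((!Q && Q) && T) && ((!R == !P) == (!R -> T)))):
    (((!Q && Q) && T) && ((!R == !P) == (!R -> T))): α-rule — add ((!Q && Q) && T), ((!R == !P) == (!R -> T)).
    ((!Q && Q) && T): α-rule — add (!Q && Q), T.
    (!Q && Q): α-rule — add !Q, Q.
    × closes — contains both Q and !Q.
2 branches closed, 1 open.
Each open branch fixes some atoms; the unmentioned ones are free. Counting distinct full assignments: branch {Q=0, R=1} (P, S, T) contributes 8 new. Total: 8.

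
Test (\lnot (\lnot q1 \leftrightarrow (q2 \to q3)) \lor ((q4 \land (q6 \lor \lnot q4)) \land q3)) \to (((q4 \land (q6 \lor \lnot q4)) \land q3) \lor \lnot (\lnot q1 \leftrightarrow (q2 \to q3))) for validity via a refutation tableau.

Assume the negation and expand:
Initial set: {\lnot ((\lnot (\lnot q1 \leftrightarrow (q2 \to q3)) \lor ((q4 \land (q6 \lor \lnot q4)) \land q3)) \to (((q4 \land (q6 \lor \lnot q4)) \land q3) \lor \lnot (\lnot q1 \leftrightarrow (q2 \to q3))))}.
\lnot ((\lnot (\lnot q1 \leftrightarrow (q2 \to q3)) \lor ((q4 \land (q6 \lor \lnot q4)) \land q3)) \to (((q4 \land (q6 \lor \lnot q4)) \land q3) \lor \lnot (\lnot q1 \leftrightarrow (q2 \to q3)))): α-rule — add (\lnot (\lnot q1 \leftrightarrow (q2 \to q3)) \lor ((q4 \land (q6 \lor \lnot q4)) \land q3)), \lnot (((q4 \land (q6 \lor \lnot q4)) \land q3) \lor \lnot (\lnot q1 \leftrightarrow (q2 \to q3))).
\lnot (((q4 \land (q6 \lor \lnot q4)) \land q3) \lor \lnot (\lnot q1 \leftrightarrow (q2 \to q3))): α-rule — add \lnot ((q4 \land (q6 \lor \lnot q4)) \land q3), \lnot \lnot (\lnot q1 \leftrightarrow (q2 \to q3)).
(\lnot (\lnot q1 \leftrightarrow (q2 \to q3)) \lor ((q4 \land (q6 \lor \lnot q4)) \land q3)): β-rule — branch into \lnot (\lnot q1 \leftrightarrow (q2 \to q3))  //  ((q4 \land (q6 \lor \lnot q4)) \land q3).
  branch 1 (add \lnot (\lnot q1 \leftrightarrow (q2 \to q3))):
    \lnot ((q4 \land (q6 \lor \lnot q4)) \land q3): β-rule — branch into \lnot (q4 \land (q6 \lor \lnot q4))  //  \lnot q3.
      branch 1.1 (add \lnot (q4 \land (q6 \lor \lnot q4))):
        \lnot \lnot (\lnot q1 \leftrightarrow (q2 \to q3)): β-rule — branch into \lnot q1, (q2 \to q3)  //  \lnot \lnot q1, \lnot (q2 \to q3).
          branch 1.1.1 (add \lnot q1, (q2 \to q3)):
            \lnot (\lnot q1 \leftrightarrow (q2 \to q3)): β-rule — branch into \lnot q1, \lnot (q2 \to q3)  //  \lnot \lnot q1, (q2 \to q3).
              branch 1.1.1.1 (add \lnot q1, \lnot (q2 \to q3)):
                \lnot (q2 \to q3): α-rule — add q2, \lnot q3.
                \lnot (q4 \land (q6 \lor \lnot q4)): β-rule — branch into \lnot q4  //  \lnot (q6 \lor \lnot q4).
                  branch 1.1.1.1.1 (add \lnot q4):
                    (q2 \to q3): β-rule — branch into \lnot q2  //  q3.
                      branch 1.1.1.1.1.1 (add \lnot q2):
                        × closes — contains both q2 and \lnot q2.
                      branch 1.1.1.1.1.2 (add q3):
                        × closes — contains both q3 and \lnot q3.
                  branch 1.1.1.1.2 (add \lnot (q6 \lor \lnot q4)):
                    \lnot (q6 \lor \lnot q4): α-rule — add \lnot q6, \lnot \lnot q4.
                    (q2 \to q3): β-rule — branch into \lnot q2  //  q3.
                      branch 1.1.1.1.2.1 (add \lnot q2):
                        × closes — contains both q2 and \lnot q2.
                      branch 1.1.1.1.2.2 (add q3):
                        × closes — contains both q3 and \lnot q3.
              branch 1.1.1.2 (add \lnot \lnot q1, (q2 \to q3)):
                × closes — contains both q1 and \lnot q1.
          branch 1.1.2 (add \lnot \lnot q1, \lnot (q2 \to q3)):
            \lnot (q2 \to q3): α-rule — add q2, \lnot q3.
            \lnot (\lnot q1 \leftrightarrow (q2 \to q3)): β-rule — branch into \lnot q1, \lnot (q2 \to q3)  //  \lnot \lnot q1, (q2 \to q3).
              branch 1.1.2.1 (add \lnot q1, \lnot (q2 \to q3)):
                × closes — contains both q1 and \lnot q1.
              branch 1.1.2.2 (add \lnot \lnot q1, (q2 \to q3)):
                \lnot (q4 \land (q6 \lor \lnot q4)): β-rule — branch into \lnot q4  //  \lnot (q6 \lor \lnot q4).
                  branch 1.1.2.2.1 (add \lnot q4):
                    (q2 \to q3): β-rule — branch into \lnot q2  //  q3.
                      branch 1.1.2.2.1.1 (add \lnot q2):
                        × closes — contains both q2 and \lnot q2.
                      branch 1.1.2.2.1.2 (add q3):
                        × closes — contains both q3 and \lnot q3.
                  branch 1.1.2.2.2 (add \lnot (q6 \lor \lnot q4)):
                    \lnot (q6 \lor \lnot q4): α-rule — add \lnot q6, \lnot \lnot q4.
                    (q2 \to q3): β-rule — branch into \lnot q2  //  q3.
                      branch 1.1.2.2.2.1 (add \lnot q2):
                        × closes — contains both q2 and \lnot q2.
                      branch 1.1.2.2.2.2 (add q3):
                        × closes — contains both q3 and \lnot q3.
      branch 1.2 (add \lnot q3):
        \lnot \lnot (\lnot q1 \leftrightarrow (q2 \to q3)): β-rule — branch into \lnot q1, (q2 \to q3)  //  \lnot \lnot q1, \lnot (q2 \to q3).
          branch 1.2.1 (add \lnot q1, (q2 \to q3)):
            \lnot (\lnot q1 \leftrightarrow (q2 \to q3)): β-rule — branch into \lnot q1, \lnot (q2 \to q3)  //  \lnot \lnot q1, (q2 \to q3).
              branch 1.2.1.1 (add \lnot q1, \lnot (q2 \to q3)):
                \lnot (q2 \to q3): α-rule — add q2, \lnot q3.
                (q2 \to q3): β-rule — branch into \lnot q2  //  q3.
                  branch 1.2.1.1.1 (add \lnot q2):
                    × closes — contains both q2 and \lnot q2.
                  branch 1.2.1.1.2 (add q3):
                    × closes — contains both q3 and \lnot q3.
              branch 1.2.1.2 (add \lnot \lnot q1, (q2 \to q3)):
                × closes — contains both q1 and \lnot q1.
          branch 1.2.2 (add \lnot \lnot q1, \lnot (q2 \to q3)):
            \lnot (q2 \to q3): α-rule — add q2, \lnot q3.
            \lnot (\lnot q1 \leftrightarrow (q2 \to q3)): β-rule — branch into \lnot q1, \lnot (q2 \to q3)  //  \lnot \lnot q1, (q2 \to q3).
              branch 1.2.2.1 (add \lnot q1, \lnot (q2 \to q3)):
                × closes — contains both q1 and \lnot q1.
              branch 1.2.2.2 (add \lnot \lnot q1, (q2 \to q3)):
                (q2 \to q3): β-rule — branch into \lnot q2  //  q3.
                  branch 1.2.2.2.1 (add \lnot q2):
                    × closes — contains both q2 and \lnot q2.
                  branch 1.2.2.2.2 (add q3):
                    × closes — contains both q3 and \lnot q3.
  branch 2 (add ((q4 \land (q6 \lor \lnot q4)) \land q3)):
    ((q4 \land (q6 \lor \lnot q4)) \land q3): α-rule — add (q4 \land (q6 \lor \lnot q4)), q3.
    (q4 \land (q6 \lor \lnot q4)): α-rule — add q4, (q6 \lor \lnot q4).
    \lnot ((q4 \land (q6 \lor \lnot q4)) \land q3): β-rule — branch into \lnot (q4 \land (q6 \lor \lnot q4))  //  \lnot q3.
      branch 2.1 (add \lnot (q4 \land (q6 \lor \lnot q4))):
        \lnot \lnot (\lnot q1 \leftrightarrow (q2 \to q3)): β-rule — branch into \lnot q1, (q2 \to q3)  //  \lnot \lnot q1, \lnot (q2 \to q3).
          branch 2.1.1 (add \lnot q1, (q2 \to q3)):
            (q6 \lor \lnot q4): β-rule — branch into q6  //  \lnot q4.
              branch 2.1.1.1 (add q6):
                \lnot (q4 \land (q6 \lor \lnot q4)): β-rule — branch into \lnot q4  //  \lnot (q6 \lor \lnot q4).
                  branch 2.1.1.1.1 (add \lnot q4):
                    × closes — contains both q4 and \lnot q4.
                  branch 2.1.1.1.2 (add \lnot (q6 \lor \lnot q4)):
                    \lnot (q6 \lor \lnot q4): α-rule — add \lnot q6, \lnot \lnot q4.
                    × closes — contains both q6 and \lnot q6.
              branch 2.1.1.2 (add \lnot q4):
                × closes — contains both q4 and \lnot q4.
          branch 2.1.2 (add \lnot \lnot q1, \lnot (q2 \to q3)):
            \lnot (q2 \to q3): α-rule — add q2, \lnot q3.
            × closes — contains both q3 and \lnot q3.
      branch 2.2 (add \lnot q3):
        × closes — contains both q3 and \lnot q3.
All 21 branches close.
Every branch closed, so the negation is unsatisfiable and the formula is valid.

Valid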